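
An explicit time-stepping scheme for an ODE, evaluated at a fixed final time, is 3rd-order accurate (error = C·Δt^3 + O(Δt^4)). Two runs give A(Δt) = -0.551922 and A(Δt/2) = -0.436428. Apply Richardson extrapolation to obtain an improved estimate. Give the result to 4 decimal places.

The leading error scales as Δt^3; refining by a factor of 2 reduces it by 2^3 = 8.
Extrapolated value = (8·A(Δt/2) − A(Δt)) / (8 − 1)
= (8·(-0.436428) − (-0.551922)) / 7
= -2.939502 / 7 = -0.419929

-0.4199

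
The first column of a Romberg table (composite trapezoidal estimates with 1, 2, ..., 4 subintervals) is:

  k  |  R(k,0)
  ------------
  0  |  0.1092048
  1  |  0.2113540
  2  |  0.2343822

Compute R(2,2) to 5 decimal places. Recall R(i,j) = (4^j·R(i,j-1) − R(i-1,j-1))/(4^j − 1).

R(1,1) = (4·0.2113540 − 0.1092048) / 3 = 0.2454037
R(2,1) = (4·0.2343822 − 0.2113540) / 3 = 0.2420583
R(2,2) = (16·0.2420583 − 0.2454037) / 15 = 0.2418353
(Column j=1 coincides with Simpson's rule on the same nodes.)

0.24184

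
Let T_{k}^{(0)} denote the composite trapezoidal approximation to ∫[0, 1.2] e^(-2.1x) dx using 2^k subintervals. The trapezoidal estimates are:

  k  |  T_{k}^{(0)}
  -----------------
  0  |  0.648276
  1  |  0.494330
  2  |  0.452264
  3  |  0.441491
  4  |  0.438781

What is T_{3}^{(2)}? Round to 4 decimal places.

0.4379

T_{2}^{(1)} = 0.452264 + (0.452264 − 0.494330)/3 = 0.438242
T_{3}^{(1)} = 0.441491 + (0.441491 − 0.452264)/3 = 0.437900
T_{3}^{(2)} = 0.437900 + (0.437900 − 0.438242)/15 = 0.437877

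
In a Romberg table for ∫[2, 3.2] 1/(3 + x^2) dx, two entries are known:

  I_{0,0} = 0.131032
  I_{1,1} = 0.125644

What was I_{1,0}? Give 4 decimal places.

0.1270

From I_{1,1} = (4·I_{1,0} − I_{0,0})/3, solve for I_{1,0}:
4·I_{1,0} = 3·0.125644 + 0.131032 = 0.507964
I_{1,0} = 0.126991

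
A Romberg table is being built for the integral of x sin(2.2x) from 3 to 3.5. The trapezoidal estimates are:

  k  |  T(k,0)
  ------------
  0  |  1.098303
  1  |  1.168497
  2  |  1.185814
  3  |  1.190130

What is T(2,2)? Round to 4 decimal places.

1.1916

Richardson extrapolation on the trapezoidal column (denominator 4−1=3):
T(1,1) = 1.168497 + (1.168497 − 1.098303)/3 = 1.191895
T(2,1) = 1.185814 + (1.185814 − 1.168497)/3 = 1.191586
T(2,2) = (16·1.191586 − 1.191895) / 15 = 1.191565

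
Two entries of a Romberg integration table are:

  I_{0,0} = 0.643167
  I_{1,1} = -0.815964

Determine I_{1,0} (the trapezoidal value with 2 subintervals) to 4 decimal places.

-0.4512

From I_{1,1} = (4·I_{1,0} − I_{0,0})/3, solve for I_{1,0}:
4·I_{1,0} = 3·(-0.815964) + 0.643167 = -1.804725
I_{1,0} = -0.451181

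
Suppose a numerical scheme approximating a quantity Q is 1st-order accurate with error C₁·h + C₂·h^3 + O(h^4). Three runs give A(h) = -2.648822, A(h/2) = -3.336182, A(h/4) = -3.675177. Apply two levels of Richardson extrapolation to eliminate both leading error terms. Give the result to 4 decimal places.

First eliminate the h term (factor 2^1 = 2):
  B₁ = (2·(-3.336182) − (-2.648822))/1 = -4.023542
  B₂ = (2·(-3.675177) − (-3.336182))/1 = -4.014172
Then eliminate the h^3 term (factor 2^3 = 8):
  (8·(-4.014172) − (-4.023542))/7 = -4.012833

-4.0128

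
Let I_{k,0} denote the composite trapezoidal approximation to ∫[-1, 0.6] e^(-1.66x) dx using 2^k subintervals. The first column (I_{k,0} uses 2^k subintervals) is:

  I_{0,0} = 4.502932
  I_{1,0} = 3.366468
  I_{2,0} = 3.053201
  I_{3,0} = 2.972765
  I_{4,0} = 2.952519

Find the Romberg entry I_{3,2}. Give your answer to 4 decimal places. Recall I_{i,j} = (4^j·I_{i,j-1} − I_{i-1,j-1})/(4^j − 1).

2.9458

I_{2,1} = 3.053201 + (3.053201 − 3.366468)/3 = 2.948779
I_{3,1} = 2.972765 + (2.972765 − 3.053201)/3 = 2.945953
I_{3,2} = (16·2.945953 − 2.948779) / 15 = 2.945765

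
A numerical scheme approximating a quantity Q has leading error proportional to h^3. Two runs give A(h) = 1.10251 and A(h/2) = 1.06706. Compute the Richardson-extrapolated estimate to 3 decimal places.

1.062

Extrapolated value = (8·A(h/2) − A(h)) / (8 − 1)
= (8·1.06706 − 1.10251) / 7
= 7.43397 / 7 = 1.06200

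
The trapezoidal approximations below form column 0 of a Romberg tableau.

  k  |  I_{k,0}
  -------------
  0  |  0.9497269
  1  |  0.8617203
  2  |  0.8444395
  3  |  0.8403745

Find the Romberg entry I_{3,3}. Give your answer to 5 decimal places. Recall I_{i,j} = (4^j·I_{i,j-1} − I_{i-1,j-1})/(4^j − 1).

I_{1,1} = (4·0.8617203 − 0.9497269) / 3 = 0.8323848
I_{2,1} = (4·0.8444395 − 0.8617203) / 3 = 0.8386792
I_{3,1} = (4·0.8403745 − 0.8444395) / 3 = 0.8390195
I_{2,2} = (16·0.8386792 − 0.8323848) / 15 = 0.8390988
I_{3,2} = 0.8390195 + (0.8390195 − 0.8386792)/15 = 0.8390422
I_{3,3} = (64·0.8390422 − 0.8390988) / 63 = 0.8390413

0.83904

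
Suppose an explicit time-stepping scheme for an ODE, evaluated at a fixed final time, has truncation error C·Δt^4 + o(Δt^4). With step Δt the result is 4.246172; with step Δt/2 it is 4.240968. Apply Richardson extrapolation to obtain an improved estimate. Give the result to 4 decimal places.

The leading error scales as Δt^4; refining by a factor of 2 reduces it by 2^4 = 16.
Extrapolated value = (16·A(Δt/2) − A(Δt)) / (16 − 1)
= (16·4.240968 − 4.246172) / 15
= 63.609316 / 15 = 4.240621

4.2406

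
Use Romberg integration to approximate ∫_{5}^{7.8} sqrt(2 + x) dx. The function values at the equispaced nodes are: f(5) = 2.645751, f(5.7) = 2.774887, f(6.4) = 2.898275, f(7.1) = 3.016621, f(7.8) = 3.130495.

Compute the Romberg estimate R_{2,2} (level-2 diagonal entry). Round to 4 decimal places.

R_{0,0} (trapezoid, 1 panel, h=2.8000): 8.086744
R_{1,0} (trapezoid, 2 panels, h=1.4000): 8.100957
R_{2,0} (trapezoid, 4 panels, h=0.7000): 8.104534
R_{1,1} = 8.100957 + (8.100957 − 8.086744)/3 = 8.105695
R_{2,1} = 8.104534 + (8.104534 − 8.100957)/3 = 8.105726
R_{2,2} = 8.105726 + (8.105726 − 8.105695)/15 = 8.105728

8.1057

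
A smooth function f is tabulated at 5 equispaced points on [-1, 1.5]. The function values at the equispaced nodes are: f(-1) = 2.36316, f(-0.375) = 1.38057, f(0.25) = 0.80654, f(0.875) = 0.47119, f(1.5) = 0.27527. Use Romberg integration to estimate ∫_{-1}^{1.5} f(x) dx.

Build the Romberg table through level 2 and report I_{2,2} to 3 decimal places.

I_{0,0} (trapezoid, 1 panel, h=2.5000): 3.29804
I_{1,0} (trapezoid, 2 panels, h=1.2500): 2.65719
I_{2,0} (trapezoid, 4 panels, h=0.6250): 2.48595
I_{1,1} = 2.65719 + (2.65719 − 3.29804)/3 = 2.44357
I_{2,1} = 2.48595 + (2.48595 − 2.65719)/3 = 2.42887
I_{2,2} = 2.42887 + (2.42887 − 2.44357)/15 = 2.42789

2.428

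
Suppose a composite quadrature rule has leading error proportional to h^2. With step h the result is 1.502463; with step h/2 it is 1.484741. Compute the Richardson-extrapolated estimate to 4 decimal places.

1.4788

The leading error scales as h^2; refining by a factor of 2 reduces it by 2^2 = 4.
Extrapolated value = (4·A(h/2) − A(h)) / (4 − 1)
= (4·1.484741 − 1.502463) / 3
= 4.436501 / 3 = 1.478834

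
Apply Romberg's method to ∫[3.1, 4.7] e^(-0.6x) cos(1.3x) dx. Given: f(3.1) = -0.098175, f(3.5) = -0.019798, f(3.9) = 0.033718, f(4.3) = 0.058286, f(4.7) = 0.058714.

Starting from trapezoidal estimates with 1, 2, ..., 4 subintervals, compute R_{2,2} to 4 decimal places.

0.0242

R_{0,0} (trapezoid, 1 panel, h=1.6000): -0.031569
R_{1,0} (trapezoid, 2 panels, h=0.8000): 0.011190
R_{2,0} (trapezoid, 4 panels, h=0.4000): 0.020990
R_{1,1} = 0.011190 + (0.011190 − (-0.031569))/3 = 0.025443
R_{2,1} = 0.020990 + (0.020990 − 0.011190)/3 = 0.024257
R_{2,2} = 0.024257 + (0.024257 − 0.025443)/15 = 0.024178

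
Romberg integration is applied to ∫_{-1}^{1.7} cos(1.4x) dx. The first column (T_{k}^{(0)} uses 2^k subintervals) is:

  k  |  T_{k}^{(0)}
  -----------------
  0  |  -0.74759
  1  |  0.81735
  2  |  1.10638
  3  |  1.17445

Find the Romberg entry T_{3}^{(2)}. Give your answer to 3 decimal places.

T_{2}^{(1)} = 1.10638 + (1.10638 − 0.81735)/3 = 1.20272
T_{3}^{(1)} = 1.17445 + (1.17445 − 1.10638)/3 = 1.19714
T_{3}^{(2)} = 1.19714 + (1.19714 − 1.20272)/15 = 1.19677
(Column j=1 coincides with Simpson's rule on the same nodes.)

1.197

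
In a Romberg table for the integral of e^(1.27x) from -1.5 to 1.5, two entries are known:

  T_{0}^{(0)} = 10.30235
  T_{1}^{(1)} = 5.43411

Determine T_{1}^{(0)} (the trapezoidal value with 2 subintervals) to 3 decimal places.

From T_{1}^{(1)} = (4·T_{1}^{(0)} − T_{0}^{(0)})/3, solve for T_{1}^{(0)}:
4·T_{1}^{(0)} = 3·5.43411 + 10.30235 = 26.60468
T_{1}^{(0)} = 6.65117

6.651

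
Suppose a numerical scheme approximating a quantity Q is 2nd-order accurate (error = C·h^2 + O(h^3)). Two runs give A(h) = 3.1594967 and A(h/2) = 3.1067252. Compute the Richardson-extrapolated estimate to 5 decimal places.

3.08913

Extrapolated value = (4·A(h/2) − A(h)) / (4 − 1)
= (4·3.1067252 − 3.1594967) / 3
= 9.2674041 / 3 = 3.0891347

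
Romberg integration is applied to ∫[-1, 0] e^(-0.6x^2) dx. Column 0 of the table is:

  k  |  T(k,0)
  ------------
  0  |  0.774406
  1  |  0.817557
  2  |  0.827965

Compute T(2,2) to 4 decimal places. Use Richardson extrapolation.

0.8314

T(1,1) = (4·0.817557 − 0.774406) / 3 = 0.831941
T(2,1) = (4·0.827965 − 0.817557) / 3 = 0.831434
T(2,2) = (16·0.831434 − 0.831941) / 15 = 0.831400
(Column j=1 coincides with Simpson's rule on the same nodes.)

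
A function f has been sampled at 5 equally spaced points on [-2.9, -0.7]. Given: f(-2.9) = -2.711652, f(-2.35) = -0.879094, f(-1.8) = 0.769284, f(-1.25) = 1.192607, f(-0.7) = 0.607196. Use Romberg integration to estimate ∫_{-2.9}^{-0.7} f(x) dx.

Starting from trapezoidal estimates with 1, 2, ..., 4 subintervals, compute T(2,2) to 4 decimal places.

0.1108

T(0,0) (trapezoid, 1 panel, h=2.2000): -2.314902
T(1,0) (trapezoid, 2 panels, h=1.1000): -0.311238
T(2,0) (trapezoid, 4 panels, h=0.5500): 0.016813
T(1,1) = -0.311238 + (-0.311238 − (-2.314902))/3 = 0.356650
T(2,1) = 0.016813 + (0.016813 − (-0.311238))/3 = 0.126163
T(2,2) = 0.126163 + (0.126163 − 0.356650)/15 = 0.110797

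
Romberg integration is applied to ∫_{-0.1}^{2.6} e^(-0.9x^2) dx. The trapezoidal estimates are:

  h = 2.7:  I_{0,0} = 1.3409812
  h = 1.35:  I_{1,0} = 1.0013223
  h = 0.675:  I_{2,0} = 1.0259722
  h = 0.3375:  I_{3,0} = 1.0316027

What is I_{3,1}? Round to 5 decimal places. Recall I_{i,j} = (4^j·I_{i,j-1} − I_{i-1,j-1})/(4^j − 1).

Richardson extrapolation on the trapezoidal column (denominator 4−1=3):
I_{3,1} = 1.0316027 + (1.0316027 − 1.0259722)/3 = 1.0334795

1.03348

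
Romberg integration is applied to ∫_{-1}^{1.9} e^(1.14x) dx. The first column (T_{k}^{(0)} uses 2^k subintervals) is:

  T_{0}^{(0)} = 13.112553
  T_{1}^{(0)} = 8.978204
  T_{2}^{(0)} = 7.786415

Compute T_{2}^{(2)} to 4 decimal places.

Richardson extrapolation on the trapezoidal column (denominator 4−1=3):
T_{1}^{(1)} = 8.978204 + (8.978204 − 13.112553)/3 = 7.600088
T_{2}^{(1)} = 7.786415 + (7.786415 − 8.978204)/3 = 7.389152
T_{2}^{(2)} = (16·7.389152 − 7.600088) / 15 = 7.375090

7.3751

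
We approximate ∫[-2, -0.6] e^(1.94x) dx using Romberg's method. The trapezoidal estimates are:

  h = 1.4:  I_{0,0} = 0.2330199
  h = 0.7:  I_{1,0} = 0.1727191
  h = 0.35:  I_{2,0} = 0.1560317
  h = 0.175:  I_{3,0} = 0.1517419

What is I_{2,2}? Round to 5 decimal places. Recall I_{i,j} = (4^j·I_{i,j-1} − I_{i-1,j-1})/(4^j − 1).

0.15033

Richardson extrapolation on the trapezoidal column (denominator 4−1=3):
I_{1,1} = 0.1727191 + (0.1727191 − 0.2330199)/3 = 0.1526188
I_{2,1} = 0.1560317 + (0.1560317 − 0.1727191)/3 = 0.1504692
I_{2,2} = (16·0.1504692 − 0.1526188) / 15 = 0.1503259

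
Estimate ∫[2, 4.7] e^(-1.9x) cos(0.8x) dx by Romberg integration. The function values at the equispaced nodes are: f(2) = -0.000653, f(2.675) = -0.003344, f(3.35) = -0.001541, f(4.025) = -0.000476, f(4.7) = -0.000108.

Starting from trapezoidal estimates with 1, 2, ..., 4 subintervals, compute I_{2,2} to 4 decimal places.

-0.0044

I_{0,0} (trapezoid, 1 panel, h=2.7000): -0.001027
I_{1,0} (trapezoid, 2 panels, h=1.3500): -0.002594
I_{2,0} (trapezoid, 4 panels, h=0.6750): -0.003876
I_{1,1} = -0.002594 + (-0.002594 − (-0.001027))/3 = -0.003116
I_{2,1} = -0.003876 + (-0.003876 − (-0.002594))/3 = -0.004303
I_{2,2} = -0.004303 + (-0.004303 − (-0.003116))/15 = -0.004382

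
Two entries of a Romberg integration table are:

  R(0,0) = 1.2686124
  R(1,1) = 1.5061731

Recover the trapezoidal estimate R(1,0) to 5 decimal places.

1.44678

From R(1,1) = (4·R(1,0) − R(0,0))/3, solve for R(1,0):
4·R(1,0) = 3·1.5061731 + 1.2686124 = 5.7871317
R(1,0) = 1.4467829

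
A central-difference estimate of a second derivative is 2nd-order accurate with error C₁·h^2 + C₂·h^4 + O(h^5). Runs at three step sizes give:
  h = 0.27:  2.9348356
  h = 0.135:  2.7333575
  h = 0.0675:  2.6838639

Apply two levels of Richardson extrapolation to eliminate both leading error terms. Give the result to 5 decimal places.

First eliminate the h^2 term (factor 2^2 = 4):
  B₁ = (4·2.7333575 − 2.9348356)/3 = 2.6661981
  B₂ = (4·2.6838639 − 2.7333575)/3 = 2.6673660
Then eliminate the h^4 term (factor 2^4 = 16):
  (16·2.6673660 − 2.6661981)/15 = 2.6674439

2.66744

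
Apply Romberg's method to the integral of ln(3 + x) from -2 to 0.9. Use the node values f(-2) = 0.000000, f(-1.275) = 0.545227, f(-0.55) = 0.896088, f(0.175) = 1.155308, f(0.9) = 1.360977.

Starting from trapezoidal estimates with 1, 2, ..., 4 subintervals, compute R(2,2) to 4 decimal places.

2.4069

R(0,0) (trapezoid, 1 panel, h=2.9000): 1.973417
R(1,0) (trapezoid, 2 panels, h=1.4500): 2.286036
R(2,0) (trapezoid, 4 panels, h=0.7250): 2.375906
R(1,1) = 2.286036 + (2.286036 − 1.973417)/3 = 2.390242
R(2,1) = 2.375906 + (2.375906 − 2.286036)/3 = 2.405863
R(2,2) = 2.405863 + (2.405863 − 2.390242)/15 = 2.406904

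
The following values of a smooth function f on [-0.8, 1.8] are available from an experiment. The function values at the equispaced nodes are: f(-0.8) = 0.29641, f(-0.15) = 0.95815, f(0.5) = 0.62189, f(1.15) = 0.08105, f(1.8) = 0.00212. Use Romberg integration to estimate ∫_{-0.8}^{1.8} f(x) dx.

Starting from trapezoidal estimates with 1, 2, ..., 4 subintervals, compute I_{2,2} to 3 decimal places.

1.237

I_{0,0} (trapezoid, 1 panel, h=2.6000): 0.38809
I_{1,0} (trapezoid, 2 panels, h=1.3000): 1.00250
I_{2,0} (trapezoid, 4 panels, h=0.6500): 1.17673
I_{1,1} = 1.00250 + (1.00250 − 0.38809)/3 = 1.20730
I_{2,1} = 1.17673 + (1.17673 − 1.00250)/3 = 1.23481
I_{2,2} = 1.23481 + (1.23481 − 1.20730)/15 = 1.23664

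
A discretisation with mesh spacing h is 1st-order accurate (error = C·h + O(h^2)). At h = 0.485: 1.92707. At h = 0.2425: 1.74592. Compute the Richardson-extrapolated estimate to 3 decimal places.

The leading error scales as h; refining by a factor of 2 reduces it by 2^1 = 2.
Extrapolated value = (2·A(h/2) − A(h)) / (2 − 1)
= (2·1.74592 − 1.92707) / 1
= 1.56477 / 1 = 1.56477

1.565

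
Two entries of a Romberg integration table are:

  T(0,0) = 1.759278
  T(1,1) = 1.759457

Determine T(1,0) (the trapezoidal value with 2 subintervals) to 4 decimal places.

From T(1,1) = (4·T(1,0) − T(0,0))/3, solve for T(1,0):
4·T(1,0) = 3·1.759457 + 1.759278 = 7.037649
T(1,0) = 1.759412

1.7594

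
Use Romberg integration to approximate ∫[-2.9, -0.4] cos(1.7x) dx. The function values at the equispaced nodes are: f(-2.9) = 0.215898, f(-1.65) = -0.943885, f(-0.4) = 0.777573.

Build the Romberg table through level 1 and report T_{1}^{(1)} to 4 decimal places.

-1.1592

T_{0}^{(0)} (trapezoid, 1 panel, h=2.5000): 1.241839
T_{1}^{(0)} (trapezoid, 2 panels, h=1.2500): -0.558937
T_{1}^{(1)} = -0.558937 + (-0.558937 − 1.241839)/3 = -1.159196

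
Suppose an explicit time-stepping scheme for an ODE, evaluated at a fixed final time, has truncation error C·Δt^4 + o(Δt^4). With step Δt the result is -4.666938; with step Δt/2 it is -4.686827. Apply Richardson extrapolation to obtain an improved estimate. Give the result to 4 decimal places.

-4.6882

Extrapolated value = (16·A(Δt/2) − A(Δt)) / (16 − 1)
= (16·(-4.686827) − (-4.666938)) / 15
= -70.322294 / 15 = -4.688153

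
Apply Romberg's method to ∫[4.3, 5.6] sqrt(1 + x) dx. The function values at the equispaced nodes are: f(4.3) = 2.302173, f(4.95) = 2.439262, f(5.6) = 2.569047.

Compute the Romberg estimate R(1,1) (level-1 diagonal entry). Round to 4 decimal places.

R(0,0) (trapezoid, 1 panel, h=1.3000): 3.166293
R(1,0) (trapezoid, 2 panels, h=0.6500): 3.168667
R(1,1) = 3.168667 + (3.168667 − 3.166293)/3 = 3.169458

3.1695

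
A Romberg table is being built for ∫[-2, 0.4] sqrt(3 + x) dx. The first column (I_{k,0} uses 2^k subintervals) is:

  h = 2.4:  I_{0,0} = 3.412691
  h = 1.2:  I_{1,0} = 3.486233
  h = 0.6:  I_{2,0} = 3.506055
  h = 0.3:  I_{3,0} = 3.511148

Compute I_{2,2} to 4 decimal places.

3.5128

I_{1,1} = 3.486233 + (3.486233 − 3.412691)/3 = 3.510747
I_{2,1} = (4·3.506055 − 3.486233) / 3 = 3.512662
I_{2,2} = (16·3.512662 − 3.510747) / 15 = 3.512790
(Column j=1 coincides with Simpson's rule on the same nodes.)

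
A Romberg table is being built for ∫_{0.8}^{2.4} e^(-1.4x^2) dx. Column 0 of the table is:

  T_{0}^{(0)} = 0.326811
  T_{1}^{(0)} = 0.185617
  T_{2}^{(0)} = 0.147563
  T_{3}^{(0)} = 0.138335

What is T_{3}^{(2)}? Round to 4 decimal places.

Richardson extrapolation on the trapezoidal column (denominator 4−1=3):
T_{2}^{(1)} = 0.147563 + (0.147563 − 0.185617)/3 = 0.134878
T_{3}^{(1)} = (4·0.138335 − 0.147563) / 3 = 0.135259
T_{3}^{(2)} = (16·0.135259 − 0.134878) / 15 = 0.135284

0.1353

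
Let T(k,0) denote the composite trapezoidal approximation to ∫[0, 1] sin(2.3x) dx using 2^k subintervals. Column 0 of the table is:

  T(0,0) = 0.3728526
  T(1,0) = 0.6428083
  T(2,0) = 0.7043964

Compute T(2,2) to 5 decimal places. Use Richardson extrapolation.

Richardson extrapolation on the trapezoidal column (denominator 4−1=3):
T(1,1) = 0.6428083 + (0.6428083 − 0.3728526)/3 = 0.7327935
T(2,1) = 0.7043964 + (0.7043964 − 0.6428083)/3 = 0.7249258
T(2,2) = 0.7249258 + (0.7249258 − 0.7327935)/15 = 0.7244013

0.72440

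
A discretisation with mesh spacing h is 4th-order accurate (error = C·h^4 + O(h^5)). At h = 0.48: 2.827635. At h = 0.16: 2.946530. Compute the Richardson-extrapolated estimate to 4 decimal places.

2.9480

The leading error scales as h^4; refining by a factor of 3 reduces it by 3^4 = 81.
Extrapolated value = (81·A(h/3) − A(h)) / (81 − 1)
= (81·2.946530 − 2.827635) / 80
= 235.841295 / 80 = 2.948016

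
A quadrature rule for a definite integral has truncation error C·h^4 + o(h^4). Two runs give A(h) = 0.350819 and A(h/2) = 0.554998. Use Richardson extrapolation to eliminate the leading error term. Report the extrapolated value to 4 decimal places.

0.5686

The leading error scales as h^4; refining by a factor of 2 reduces it by 2^4 = 16.
Extrapolated value = (16·A(h/2) − A(h)) / (16 − 1)
= (16·0.554998 − 0.350819) / 15
= 8.529149 / 15 = 0.568610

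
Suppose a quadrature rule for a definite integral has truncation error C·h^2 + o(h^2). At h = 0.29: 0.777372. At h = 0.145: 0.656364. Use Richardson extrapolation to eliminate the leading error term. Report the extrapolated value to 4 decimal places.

The leading error scales as h^2; refining by a factor of 2 reduces it by 2^2 = 4.
Extrapolated value = (4·A(h/2) − A(h)) / (4 − 1)
= (4·0.656364 − 0.777372) / 3
= 1.848084 / 3 = 0.616028

0.6160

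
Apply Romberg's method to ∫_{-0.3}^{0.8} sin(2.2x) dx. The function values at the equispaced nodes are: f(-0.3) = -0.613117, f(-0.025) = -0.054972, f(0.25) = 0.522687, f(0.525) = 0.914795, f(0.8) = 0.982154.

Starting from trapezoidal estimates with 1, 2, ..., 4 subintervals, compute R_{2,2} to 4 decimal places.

0.4445

R_{0,0} (trapezoid, 1 panel, h=1.1000): 0.202970
R_{1,0} (trapezoid, 2 panels, h=0.5500): 0.388963
R_{2,0} (trapezoid, 4 panels, h=0.2750): 0.430933
R_{1,1} = 0.388963 + (0.388963 − 0.202970)/3 = 0.450961
R_{2,1} = 0.430933 + (0.430933 − 0.388963)/3 = 0.444923
R_{2,2} = 0.444923 + (0.444923 − 0.450961)/15 = 0.444520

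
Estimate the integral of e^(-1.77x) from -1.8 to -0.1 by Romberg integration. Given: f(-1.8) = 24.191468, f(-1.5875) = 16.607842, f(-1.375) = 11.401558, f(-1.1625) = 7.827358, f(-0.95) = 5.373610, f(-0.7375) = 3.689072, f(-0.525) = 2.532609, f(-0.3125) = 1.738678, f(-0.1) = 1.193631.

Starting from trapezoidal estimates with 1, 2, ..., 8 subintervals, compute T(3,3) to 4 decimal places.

12.9931

T(0,0) (trapezoid, 1 panel, h=1.7000): 21.577334
T(1,0) (trapezoid, 2 panels, h=0.8500): 15.356236
T(2,0) (trapezoid, 4 panels, h=0.4250): 13.600139
T(3,0) (trapezoid, 8 panels, h=0.2125): 13.145946
T(1,1) = 15.356236 + (15.356236 − 21.577334)/3 = 13.282537
T(2,1) = 13.600139 + (13.600139 − 15.356236)/3 = 13.014773
T(3,1) = 13.145946 + (13.145946 − 13.600139)/3 = 12.994548
T(2,2) = 13.014773 + (13.014773 − 13.282537)/15 = 12.996922
T(3,2) = 12.994548 + (12.994548 − 13.014773)/15 = 12.993200
T(3,3) = 12.993200 + (12.993200 − 12.996922)/63 = 12.993141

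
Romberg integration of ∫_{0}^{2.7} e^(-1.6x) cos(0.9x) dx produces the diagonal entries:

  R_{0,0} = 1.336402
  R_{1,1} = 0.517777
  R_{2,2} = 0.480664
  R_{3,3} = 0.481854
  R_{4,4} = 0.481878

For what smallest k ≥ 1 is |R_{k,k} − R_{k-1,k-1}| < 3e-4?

|R_{1,1} − R_{0,0}| = 0.818625 ≥ 3e-4
|R_{2,2} − R_{1,1}| = 0.037113 ≥ 3e-4
|R_{3,3} − R_{2,2}| = 0.001190 ≥ 3e-4
|R_{4,4} − R_{3,3}| = 0.000024 < 3e-4

k = 4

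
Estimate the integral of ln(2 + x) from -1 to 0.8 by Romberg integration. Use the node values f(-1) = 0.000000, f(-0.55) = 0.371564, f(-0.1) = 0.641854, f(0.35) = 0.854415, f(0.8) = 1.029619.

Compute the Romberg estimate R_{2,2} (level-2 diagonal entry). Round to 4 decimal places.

R_{0,0} (trapezoid, 1 panel, h=1.8000): 0.926657
R_{1,0} (trapezoid, 2 panels, h=0.9000): 1.040997
R_{2,0} (trapezoid, 4 panels, h=0.4500): 1.072189
R_{1,1} = 1.040997 + (1.040997 − 0.926657)/3 = 1.079110
R_{2,1} = 1.072189 + (1.072189 − 1.040997)/3 = 1.082586
R_{2,2} = 1.082586 + (1.082586 − 1.079110)/15 = 1.082818

1.0828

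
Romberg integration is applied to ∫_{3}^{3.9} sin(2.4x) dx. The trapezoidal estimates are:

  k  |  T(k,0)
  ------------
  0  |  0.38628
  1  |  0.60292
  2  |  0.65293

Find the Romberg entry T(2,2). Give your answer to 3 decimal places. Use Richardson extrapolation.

0.669

T(1,1) = 0.60292 + (0.60292 − 0.38628)/3 = 0.67513
T(2,1) = 0.65293 + (0.65293 − 0.60292)/3 = 0.66960
T(2,2) = (16·0.66960 − 0.67513) / 15 = 0.66923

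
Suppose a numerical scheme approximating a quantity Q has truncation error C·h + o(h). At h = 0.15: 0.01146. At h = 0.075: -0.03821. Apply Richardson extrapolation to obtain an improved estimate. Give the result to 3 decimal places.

-0.088

Extrapolated value = (2·A(h/2) − A(h)) / (2 − 1)
= (2·(-0.03821) − 0.01146) / 1
= -0.08788 / 1 = -0.08788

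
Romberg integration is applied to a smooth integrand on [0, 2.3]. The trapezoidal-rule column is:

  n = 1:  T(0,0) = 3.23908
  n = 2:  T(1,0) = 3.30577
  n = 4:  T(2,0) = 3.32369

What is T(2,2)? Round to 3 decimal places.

Richardson extrapolation on the trapezoidal column (denominator 4−1=3):
T(1,1) = 3.30577 + (3.30577 − 3.23908)/3 = 3.32800
T(2,1) = 3.32369 + (3.32369 − 3.30577)/3 = 3.32966
T(2,2) = 3.32966 + (3.32966 − 3.32800)/15 = 3.32977

3.330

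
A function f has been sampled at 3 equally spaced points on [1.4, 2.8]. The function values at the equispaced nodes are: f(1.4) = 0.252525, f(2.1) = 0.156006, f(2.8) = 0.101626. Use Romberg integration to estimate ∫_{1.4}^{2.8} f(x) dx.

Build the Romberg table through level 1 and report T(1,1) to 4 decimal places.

T(0,0) (trapezoid, 1 panel, h=1.4000): 0.247906
T(1,0) (trapezoid, 2 panels, h=0.7000): 0.233157
T(1,1) = 0.233157 + (0.233157 − 0.247906)/3 = 0.228241

0.2282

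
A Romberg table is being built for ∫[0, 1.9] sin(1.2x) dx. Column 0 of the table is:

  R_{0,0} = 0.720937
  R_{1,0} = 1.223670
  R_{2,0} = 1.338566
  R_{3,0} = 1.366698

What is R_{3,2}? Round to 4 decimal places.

1.3760

Richardson extrapolation on the trapezoidal column (denominator 4−1=3):
R_{2,1} = (4·1.338566 − 1.223670) / 3 = 1.376865
R_{3,1} = 1.366698 + (1.366698 − 1.338566)/3 = 1.376075
R_{3,2} = 1.376075 + (1.376075 − 1.376865)/15 = 1.376022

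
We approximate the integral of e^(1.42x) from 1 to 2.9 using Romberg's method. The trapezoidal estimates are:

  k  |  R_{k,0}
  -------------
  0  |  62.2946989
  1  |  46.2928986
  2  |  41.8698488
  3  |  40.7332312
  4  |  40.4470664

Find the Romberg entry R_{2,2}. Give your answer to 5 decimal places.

40.35793

R_{1,1} = (4·46.2928986 − 62.2946989) / 3 = 40.9589652
R_{2,1} = 41.8698488 + (41.8698488 − 46.2928986)/3 = 40.3954989
R_{2,2} = 40.3954989 + (40.3954989 − 40.9589652)/15 = 40.3579345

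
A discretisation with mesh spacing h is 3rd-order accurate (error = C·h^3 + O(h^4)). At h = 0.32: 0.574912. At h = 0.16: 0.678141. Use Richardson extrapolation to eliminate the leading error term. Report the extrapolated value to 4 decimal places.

Extrapolated value = (8·A(h/2) − A(h)) / (8 − 1)
= (8·0.678141 − 0.574912) / 7
= 4.850216 / 7 = 0.692888

0.6929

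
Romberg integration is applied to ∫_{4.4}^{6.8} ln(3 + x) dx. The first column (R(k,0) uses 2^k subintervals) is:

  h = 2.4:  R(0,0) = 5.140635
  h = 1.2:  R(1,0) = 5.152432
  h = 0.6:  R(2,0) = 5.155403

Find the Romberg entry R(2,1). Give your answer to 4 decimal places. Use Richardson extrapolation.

Richardson extrapolation on the trapezoidal column (denominator 4−1=3):
R(2,1) = (4·5.155403 − 5.152432) / 3 = 5.156393
(Column j=1 coincides with Simpson's rule on the same nodes.)

5.1564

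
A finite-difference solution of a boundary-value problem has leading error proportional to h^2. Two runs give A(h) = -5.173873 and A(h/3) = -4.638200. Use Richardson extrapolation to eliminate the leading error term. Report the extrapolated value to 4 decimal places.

-4.5712

The leading error scales as h^2; refining by a factor of 3 reduces it by 3^2 = 9.
Extrapolated value = (9·A(h/3) − A(h)) / (9 − 1)
= (9·(-4.638200) − (-5.173873)) / 8
= -36.569927 / 8 = -4.571241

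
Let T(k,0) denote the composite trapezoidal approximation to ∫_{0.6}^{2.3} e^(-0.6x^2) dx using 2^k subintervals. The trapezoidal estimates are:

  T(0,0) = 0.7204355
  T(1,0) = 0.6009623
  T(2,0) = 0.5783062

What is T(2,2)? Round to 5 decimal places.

0.57140

T(1,1) = (4·0.6009623 − 0.7204355) / 3 = 0.5611379
T(2,1) = 0.5783062 + (0.5783062 − 0.6009623)/3 = 0.5707542
T(2,2) = 0.5707542 + (0.5707542 − 0.5611379)/15 = 0.5713953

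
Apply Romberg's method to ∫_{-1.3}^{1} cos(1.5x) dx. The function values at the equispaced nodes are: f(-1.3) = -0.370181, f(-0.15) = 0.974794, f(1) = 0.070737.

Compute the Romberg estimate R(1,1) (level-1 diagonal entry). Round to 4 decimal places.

1.3799

R(0,0) (trapezoid, 1 panel, h=2.3000): -0.344361
R(1,0) (trapezoid, 2 panels, h=1.1500): 0.948833
R(1,1) = 0.948833 + (0.948833 − (-0.344361))/3 = 1.379898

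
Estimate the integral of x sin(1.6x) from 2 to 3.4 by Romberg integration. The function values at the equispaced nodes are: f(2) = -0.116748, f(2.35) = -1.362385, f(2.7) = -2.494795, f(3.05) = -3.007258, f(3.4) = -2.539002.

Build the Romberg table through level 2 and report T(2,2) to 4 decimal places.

-2.9300

T(0,0) (trapezoid, 1 panel, h=1.4000): -1.859025
T(1,0) (trapezoid, 2 panels, h=0.7000): -2.675869
T(2,0) (trapezoid, 4 panels, h=0.3500): -2.867310
T(1,1) = -2.675869 + (-2.675869 − (-1.859025))/3 = -2.948150
T(2,1) = -2.867310 + (-2.867310 − (-2.675869))/3 = -2.931124
T(2,2) = -2.931124 + (-2.931124 − (-2.948150))/15 = -2.929989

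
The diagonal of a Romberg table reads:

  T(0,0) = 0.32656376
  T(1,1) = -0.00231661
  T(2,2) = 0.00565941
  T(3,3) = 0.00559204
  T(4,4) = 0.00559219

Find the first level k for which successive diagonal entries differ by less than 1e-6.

k = 4

|T(1,1) − T(0,0)| = 0.32888037 ≥ 1e-6
|T(2,2) − T(1,1)| = 0.00797602 ≥ 1e-6
|T(3,3) − T(2,2)| = 0.00006737 ≥ 1e-6
|T(4,4) − T(3,3)| = 0.00000015 < 1e-6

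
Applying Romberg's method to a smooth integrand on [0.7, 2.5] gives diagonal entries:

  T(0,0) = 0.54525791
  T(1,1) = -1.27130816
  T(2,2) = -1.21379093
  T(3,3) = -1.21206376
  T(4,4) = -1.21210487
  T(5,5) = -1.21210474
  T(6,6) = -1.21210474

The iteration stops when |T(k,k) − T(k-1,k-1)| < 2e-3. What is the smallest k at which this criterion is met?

|T(1,1) − T(0,0)| = 1.81656607 ≥ 2e-3
|T(2,2) − T(1,1)| = 0.05751723 ≥ 2e-3
|T(3,3) − T(2,2)| = 0.00172717 < 2e-3

k = 3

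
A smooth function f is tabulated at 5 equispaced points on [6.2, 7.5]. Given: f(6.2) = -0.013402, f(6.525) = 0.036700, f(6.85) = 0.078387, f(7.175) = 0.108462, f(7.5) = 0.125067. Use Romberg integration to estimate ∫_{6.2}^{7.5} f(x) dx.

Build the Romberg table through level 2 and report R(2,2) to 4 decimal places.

R(0,0) (trapezoid, 1 panel, h=1.3000): 0.072582
R(1,0) (trapezoid, 2 panels, h=0.6500): 0.087243
R(2,0) (trapezoid, 4 panels, h=0.3250): 0.090799
R(1,1) = 0.087243 + (0.087243 − 0.072582)/3 = 0.092130
R(2,1) = 0.090799 + (0.090799 − 0.087243)/3 = 0.091984
R(2,2) = 0.091984 + (0.091984 − 0.092130)/15 = 0.091974

0.0920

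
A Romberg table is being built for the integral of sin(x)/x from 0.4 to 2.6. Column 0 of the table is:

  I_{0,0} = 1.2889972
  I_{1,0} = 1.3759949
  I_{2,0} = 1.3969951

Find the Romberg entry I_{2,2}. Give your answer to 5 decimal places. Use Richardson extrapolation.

1.40393

I_{1,1} = 1.3759949 + (1.3759949 − 1.2889972)/3 = 1.4049941
I_{2,1} = 1.3969951 + (1.3969951 − 1.3759949)/3 = 1.4039952
I_{2,2} = (16·1.4039952 − 1.4049941) / 15 = 1.4039286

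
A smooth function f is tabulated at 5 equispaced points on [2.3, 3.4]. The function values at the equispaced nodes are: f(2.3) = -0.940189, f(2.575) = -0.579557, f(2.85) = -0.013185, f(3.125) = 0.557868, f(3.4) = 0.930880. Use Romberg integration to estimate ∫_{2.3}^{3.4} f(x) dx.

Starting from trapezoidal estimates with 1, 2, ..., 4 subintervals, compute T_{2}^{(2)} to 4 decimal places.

-0.0112

T_{0}^{(0)} (trapezoid, 1 panel, h=1.1000): -0.005120
T_{1}^{(0)} (trapezoid, 2 panels, h=0.5500): -0.009812
T_{2}^{(0)} (trapezoid, 4 panels, h=0.2750): -0.010870
T_{1}^{(1)} = -0.009812 + (-0.009812 − (-0.005120))/3 = -0.011376
T_{2}^{(1)} = -0.010870 + (-0.010870 − (-0.009812))/3 = -0.011223
T_{2}^{(2)} = -0.011223 + (-0.011223 − (-0.011376))/15 = -0.011213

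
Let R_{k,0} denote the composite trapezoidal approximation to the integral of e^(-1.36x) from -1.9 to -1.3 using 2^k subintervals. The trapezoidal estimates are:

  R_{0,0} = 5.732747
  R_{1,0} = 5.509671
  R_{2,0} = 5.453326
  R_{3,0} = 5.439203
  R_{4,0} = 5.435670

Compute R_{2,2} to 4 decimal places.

Richardson extrapolation on the trapezoidal column (denominator 4−1=3):
R_{1,1} = (4·5.509671 − 5.732747) / 3 = 5.435312
R_{2,1} = 5.453326 + (5.453326 − 5.509671)/3 = 5.434544
R_{2,2} = (16·5.434544 − 5.435312) / 15 = 5.434493
(Column j=1 coincides with Simpson's rule on the same nodes.)

5.4345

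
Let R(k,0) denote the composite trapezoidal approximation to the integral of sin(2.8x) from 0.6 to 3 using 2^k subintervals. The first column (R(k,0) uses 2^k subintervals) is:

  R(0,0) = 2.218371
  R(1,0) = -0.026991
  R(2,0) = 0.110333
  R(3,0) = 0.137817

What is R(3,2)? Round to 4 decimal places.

0.1464

R(2,1) = (4·0.110333 − (-0.026991)) / 3 = 0.156108
R(3,1) = 0.137817 + (0.137817 − 0.110333)/3 = 0.146978
R(3,2) = 0.146978 + (0.146978 − 0.156108)/15 = 0.146369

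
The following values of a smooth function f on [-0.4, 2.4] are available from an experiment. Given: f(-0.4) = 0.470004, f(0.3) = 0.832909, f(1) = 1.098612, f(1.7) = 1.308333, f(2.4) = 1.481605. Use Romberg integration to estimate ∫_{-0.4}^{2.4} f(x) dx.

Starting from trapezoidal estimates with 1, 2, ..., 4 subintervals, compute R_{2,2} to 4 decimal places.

R_{0,0} (trapezoid, 1 panel, h=2.8000): 2.732253
R_{1,0} (trapezoid, 2 panels, h=1.4000): 2.904183
R_{2,0} (trapezoid, 4 panels, h=0.7000): 2.950961
R_{1,1} = 2.904183 + (2.904183 − 2.732253)/3 = 2.961493
R_{2,1} = 2.950961 + (2.950961 − 2.904183)/3 = 2.966554
R_{2,2} = 2.966554 + (2.966554 − 2.961493)/15 = 2.966891

2.9669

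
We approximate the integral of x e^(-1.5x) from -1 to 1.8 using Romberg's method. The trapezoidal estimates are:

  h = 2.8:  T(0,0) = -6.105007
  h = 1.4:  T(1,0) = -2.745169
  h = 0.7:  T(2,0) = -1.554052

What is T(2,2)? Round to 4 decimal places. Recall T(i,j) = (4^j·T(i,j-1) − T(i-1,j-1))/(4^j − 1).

-1.1258

Richardson extrapolation on the trapezoidal column (denominator 4−1=3):
T(1,1) = (4·(-2.745169) − (-6.105007)) / 3 = -1.625223
T(2,1) = -1.554052 + (-1.554052 − (-2.745169))/3 = -1.157013
T(2,2) = (16·(-1.157013) − (-1.625223)) / 15 = -1.125799
(Column j=1 coincides with Simpson's rule on the same nodes.)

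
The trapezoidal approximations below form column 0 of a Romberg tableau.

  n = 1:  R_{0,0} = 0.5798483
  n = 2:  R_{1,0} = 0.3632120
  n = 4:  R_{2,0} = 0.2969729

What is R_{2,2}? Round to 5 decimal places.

0.27382

Richardson extrapolation on the trapezoidal column (denominator 4−1=3):
R_{1,1} = 0.3632120 + (0.3632120 − 0.5798483)/3 = 0.2909999
R_{2,1} = 0.2969729 + (0.2969729 − 0.3632120)/3 = 0.2748932
R_{2,2} = 0.2748932 + (0.2748932 − 0.2909999)/15 = 0.2738194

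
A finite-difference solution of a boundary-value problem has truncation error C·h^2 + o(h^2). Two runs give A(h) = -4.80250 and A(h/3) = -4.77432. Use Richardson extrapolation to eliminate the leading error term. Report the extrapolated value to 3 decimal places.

-4.771

The leading error scales as h^2; refining by a factor of 3 reduces it by 3^2 = 9.
Extrapolated value = (9·A(h/3) − A(h)) / (9 − 1)
= (9·(-4.77432) − (-4.80250)) / 8
= -38.16638 / 8 = -4.77080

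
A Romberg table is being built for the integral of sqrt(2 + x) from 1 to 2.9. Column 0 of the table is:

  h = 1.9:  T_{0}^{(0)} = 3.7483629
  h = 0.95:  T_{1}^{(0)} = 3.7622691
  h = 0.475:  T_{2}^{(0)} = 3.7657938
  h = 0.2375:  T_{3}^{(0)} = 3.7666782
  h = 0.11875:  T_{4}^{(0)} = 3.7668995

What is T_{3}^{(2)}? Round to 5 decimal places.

3.76697

Richardson extrapolation on the trapezoidal column (denominator 4−1=3):
T_{2}^{(1)} = (4·3.7657938 − 3.7622691) / 3 = 3.7669687
T_{3}^{(1)} = 3.7666782 + (3.7666782 − 3.7657938)/3 = 3.7669730
T_{3}^{(2)} = 3.7669730 + (3.7669730 − 3.7669687)/15 = 3.7669733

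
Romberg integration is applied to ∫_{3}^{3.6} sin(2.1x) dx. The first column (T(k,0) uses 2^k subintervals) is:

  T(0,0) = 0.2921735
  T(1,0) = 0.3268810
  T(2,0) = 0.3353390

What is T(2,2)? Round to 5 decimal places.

0.33814

T(1,1) = 0.3268810 + (0.3268810 − 0.2921735)/3 = 0.3384502
T(2,1) = (4·0.3353390 − 0.3268810) / 3 = 0.3381583
T(2,2) = (16·0.3381583 − 0.3384502) / 15 = 0.3381388
(Column j=1 coincides with Simpson's rule on the same nodes.)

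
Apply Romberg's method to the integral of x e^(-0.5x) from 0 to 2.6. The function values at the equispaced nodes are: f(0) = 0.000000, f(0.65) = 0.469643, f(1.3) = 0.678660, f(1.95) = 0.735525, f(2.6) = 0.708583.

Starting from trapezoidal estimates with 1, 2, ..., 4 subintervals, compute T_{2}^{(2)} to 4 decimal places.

T_{0}^{(0)} (trapezoid, 1 panel, h=2.6000): 0.921158
T_{1}^{(0)} (trapezoid, 2 panels, h=1.3000): 1.342837
T_{2}^{(0)} (trapezoid, 4 panels, h=0.6500): 1.454778
T_{1}^{(1)} = 1.342837 + (1.342837 − 0.921158)/3 = 1.483397
T_{2}^{(1)} = 1.454778 + (1.454778 − 1.342837)/3 = 1.492092
T_{2}^{(2)} = 1.492092 + (1.492092 − 1.483397)/15 = 1.492672

1.4927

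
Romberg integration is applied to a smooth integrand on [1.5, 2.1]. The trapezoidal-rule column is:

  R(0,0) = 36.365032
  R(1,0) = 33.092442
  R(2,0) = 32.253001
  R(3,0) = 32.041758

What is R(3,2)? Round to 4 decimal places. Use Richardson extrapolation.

R(2,1) = (4·32.253001 − 33.092442) / 3 = 31.973187
R(3,1) = (4·32.041758 − 32.253001) / 3 = 31.971344
R(3,2) = (16·31.971344 − 31.973187) / 15 = 31.971221

31.9712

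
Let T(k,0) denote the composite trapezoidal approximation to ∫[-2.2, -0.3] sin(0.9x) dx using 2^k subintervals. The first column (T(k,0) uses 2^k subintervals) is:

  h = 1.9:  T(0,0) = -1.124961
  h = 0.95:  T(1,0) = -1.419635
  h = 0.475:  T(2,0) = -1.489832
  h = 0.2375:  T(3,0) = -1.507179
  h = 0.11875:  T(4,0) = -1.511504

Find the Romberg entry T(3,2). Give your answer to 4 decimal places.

-1.5129

Richardson extrapolation on the trapezoidal column (denominator 4−1=3):
T(2,1) = (4·(-1.489832) − (-1.419635)) / 3 = -1.513231
T(3,1) = -1.507179 + (-1.507179 − (-1.489832))/3 = -1.512961
T(3,2) = -1.512961 + (-1.512961 − (-1.513231))/15 = -1.512943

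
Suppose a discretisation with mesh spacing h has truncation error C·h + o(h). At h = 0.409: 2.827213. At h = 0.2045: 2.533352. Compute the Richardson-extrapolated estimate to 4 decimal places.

2.2395

The leading error scales as h; refining by a factor of 2 reduces it by 2^1 = 2.
Extrapolated value = (2·A(h/2) − A(h)) / (2 − 1)
= (2·2.533352 − 2.827213) / 1
= 2.239491 / 1 = 2.239491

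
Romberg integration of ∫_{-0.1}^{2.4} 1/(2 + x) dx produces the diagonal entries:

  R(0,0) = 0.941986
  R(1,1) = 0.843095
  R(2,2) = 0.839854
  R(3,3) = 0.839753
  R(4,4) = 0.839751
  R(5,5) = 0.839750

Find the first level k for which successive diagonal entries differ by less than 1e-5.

k = 4

|R(1,1) − R(0,0)| = 0.098891 ≥ 1e-5
|R(2,2) − R(1,1)| = 0.003241 ≥ 1e-5
|R(3,3) − R(2,2)| = 0.000101 ≥ 1e-5
|R(4,4) − R(3,3)| = 0.000002 < 1e-5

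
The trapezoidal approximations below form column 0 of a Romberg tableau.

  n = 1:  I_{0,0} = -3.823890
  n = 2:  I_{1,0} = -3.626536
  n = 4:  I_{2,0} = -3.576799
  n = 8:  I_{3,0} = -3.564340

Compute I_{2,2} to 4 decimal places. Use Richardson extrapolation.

Richardson extrapolation on the trapezoidal column (denominator 4−1=3):
I_{1,1} = (4·(-3.626536) − (-3.823890)) / 3 = -3.560751
I_{2,1} = (4·(-3.576799) − (-3.626536)) / 3 = -3.560220
I_{2,2} = (16·(-3.560220) − (-3.560751)) / 15 = -3.560185

-3.5602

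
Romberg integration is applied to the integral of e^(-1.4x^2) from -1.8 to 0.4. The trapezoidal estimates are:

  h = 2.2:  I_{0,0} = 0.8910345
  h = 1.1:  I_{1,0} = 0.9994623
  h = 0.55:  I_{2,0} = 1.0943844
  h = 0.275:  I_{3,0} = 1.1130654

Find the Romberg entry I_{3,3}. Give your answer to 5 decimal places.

Richardson extrapolation on the trapezoidal column (denominator 4−1=3):
I_{1,1} = 0.9994623 + (0.9994623 − 0.8910345)/3 = 1.0356049
I_{2,1} = 1.0943844 + (1.0943844 − 0.9994623)/3 = 1.1260251
I_{3,1} = 1.1130654 + (1.1130654 − 1.0943844)/3 = 1.1192924
I_{2,2} = 1.1260251 + (1.1260251 − 1.0356049)/15 = 1.1320531
I_{3,2} = 1.1192924 + (1.1192924 − 1.1260251)/15 = 1.1188436
I_{3,3} = (64·1.1188436 − 1.1320531) / 63 = 1.1186339
(Column j=1 coincides with Simpson's rule on the same nodes.)

1.11863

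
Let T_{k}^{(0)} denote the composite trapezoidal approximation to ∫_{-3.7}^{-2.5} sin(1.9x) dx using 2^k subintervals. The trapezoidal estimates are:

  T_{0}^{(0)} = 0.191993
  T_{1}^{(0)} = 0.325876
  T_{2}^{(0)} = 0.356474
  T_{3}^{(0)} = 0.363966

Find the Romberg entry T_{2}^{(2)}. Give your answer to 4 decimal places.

T_{1}^{(1)} = (4·0.325876 − 0.191993) / 3 = 0.370504
T_{2}^{(1)} = 0.356474 + (0.356474 − 0.325876)/3 = 0.366673
T_{2}^{(2)} = (16·0.366673 − 0.370504) / 15 = 0.366418

0.3664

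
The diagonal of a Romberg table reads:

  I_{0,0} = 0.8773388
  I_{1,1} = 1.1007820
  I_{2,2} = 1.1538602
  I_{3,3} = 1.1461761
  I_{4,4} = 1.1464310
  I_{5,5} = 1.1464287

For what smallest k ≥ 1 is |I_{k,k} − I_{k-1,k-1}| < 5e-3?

k = 4

|I_{1,1} − I_{0,0}| = 0.2234432 ≥ 5e-3
|I_{2,2} − I_{1,1}| = 0.0530782 ≥ 5e-3
|I_{3,3} − I_{2,2}| = 0.0076841 ≥ 5e-3
|I_{4,4} − I_{3,3}| = 0.0002549 < 5e-3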